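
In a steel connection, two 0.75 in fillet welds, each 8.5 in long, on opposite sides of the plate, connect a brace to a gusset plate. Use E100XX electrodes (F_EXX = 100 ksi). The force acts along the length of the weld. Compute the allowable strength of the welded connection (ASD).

Effective throat t_e = 0.707 × 0.75 = 0.5302 in.
Total length L = 17 in; A_we = 0.5302 × 17 = 9.014 in².
F_nw = 0.6 F_EXX = 0.6 × 100 = 60 ksi.
R_n = 60 × 9.014 = 540.9 kip; R_n/Ω = 540.9/2.0 = 270.4 kip.

R_n/Ω ≈ 270 kip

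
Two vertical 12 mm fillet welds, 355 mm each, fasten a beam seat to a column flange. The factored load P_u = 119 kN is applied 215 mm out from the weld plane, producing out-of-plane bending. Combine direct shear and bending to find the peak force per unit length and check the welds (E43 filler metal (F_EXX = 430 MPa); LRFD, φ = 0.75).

f_max ≈ 632 N/mm; adequate

L_w = 2 × 355 = 710 mm; section modulus (unit throat) S = 2 × L²/6 = 42010 mm².
Direct shear f_v = P/L_w = 119×10³/710 = 167.6 N/mm.
Moment M = P × e = 119×10³ × 215 = 25585000 N·mm; bending f_b = M/S = 609 N/mm.
f_max = √(f_v² + f_b²) = √(167.6² + 609²) = 631.7 N/mm.
φr_n = 0.75 × 0.6 × 430 × (0.707 × 12) = 1642 N/mm → adequate.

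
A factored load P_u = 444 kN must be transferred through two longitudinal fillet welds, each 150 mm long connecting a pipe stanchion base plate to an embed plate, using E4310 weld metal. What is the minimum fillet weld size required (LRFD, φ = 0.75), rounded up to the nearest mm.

w = 11 mm

E43XX → F_EXX = 430 MPa.
Total weld length L = 300 mm.
Required throat t_e = P_u / (φ × 0.6 F_EXX × L) = 444 / (0.75 × 0.6 × 430 × 300 × 10⁻³) = 7.649 mm.
Required leg w = t_e / 0.707 = 10.82 mm → use 11 mm.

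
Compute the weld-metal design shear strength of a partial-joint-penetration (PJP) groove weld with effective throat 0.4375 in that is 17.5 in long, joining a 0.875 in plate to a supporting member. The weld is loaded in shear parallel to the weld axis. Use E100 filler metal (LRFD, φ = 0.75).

E100XX → F_EXX = 100 ksi.
Effective throat (given) t_e = 0.4375 in.
A_we = 0.4375 × 17.5 = 7.656 in².
F_nw = 0.6 F_EXX = 60 ksi.
φR_n = 0.75 × 60 × 7.656 = 344.5 kip.

φR_n ≈ 345 kip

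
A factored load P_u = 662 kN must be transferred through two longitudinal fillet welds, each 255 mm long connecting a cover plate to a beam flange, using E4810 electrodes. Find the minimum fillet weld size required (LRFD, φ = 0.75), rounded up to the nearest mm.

w = 9 mm

E48XX → F_EXX = 480 MPa.
Total weld length L = 510 mm.
Required throat t_e = P_u / (φ × 0.6 F_EXX × L) = 662 / (0.75 × 0.6 × 480 × 510 × 10⁻³) = 6.009 mm.
Required leg w = t_e / 0.707 = 8.5 mm → use 9 mm.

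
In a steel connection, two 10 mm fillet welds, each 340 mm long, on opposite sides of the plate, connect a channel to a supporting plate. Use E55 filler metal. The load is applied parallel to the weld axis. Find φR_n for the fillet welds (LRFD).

φR_n ≈ 1190 kN

E55XX → F_EXX = 550 MPa.
Effective throat t_e = 0.707 × 10 = 7.07 mm.
Total length L = 680 mm; A_we = 7.07 × 680 = 4808 mm².
F_nw = 0.6 F_EXX = 0.6 × 550 = 330 MPa.
φR_n = 0.75 × 330 × 4808 × 10⁻³ = 1190 kN.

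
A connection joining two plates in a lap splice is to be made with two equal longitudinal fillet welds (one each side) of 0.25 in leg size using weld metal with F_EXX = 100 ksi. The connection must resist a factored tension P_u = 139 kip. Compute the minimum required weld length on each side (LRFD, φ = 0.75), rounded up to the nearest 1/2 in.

Throat t_e = 0.707 × 0.25 = 0.1767 in.
φr_n = 0.75 × 0.6 × 100 × 0.1767 = 7.954 kip/in.
L_req = P_u / φr_n = 139 / 7.954 = 17.48 in total.
Per side: 17.48 / 2 = 8.738 in.
Round up → use L = 9 in on each side.

L = 9 in on each side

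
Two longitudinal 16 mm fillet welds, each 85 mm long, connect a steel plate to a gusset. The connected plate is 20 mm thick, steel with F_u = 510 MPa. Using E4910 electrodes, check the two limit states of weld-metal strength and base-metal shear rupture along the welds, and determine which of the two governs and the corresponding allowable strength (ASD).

E49XX → F_EXX = 490 MPa.
t_e = 0.707 × 16 = 11.31 mm; L = 170 mm.
Weld metal: R_n/Ω = (1/2.0) × 0.6 × 490 × 11.31 × 170 × 10⁻³ = 282.7 kN.
Base metal (shear rupture): R_n/Ω = (1/2.0) × 0.6 × 510 × 20 × 170 × 10⁻³ = 520.2 kN.
Governing: weld metal.

R_n/Ω ≈ 283 kN (weld metal governs)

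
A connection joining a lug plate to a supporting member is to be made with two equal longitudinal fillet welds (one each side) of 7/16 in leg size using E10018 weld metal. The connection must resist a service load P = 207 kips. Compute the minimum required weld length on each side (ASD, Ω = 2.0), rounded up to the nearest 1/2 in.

L = 11.5 in on each side

E100XX → F_EXX = 100 ksi.
Throat t_e = 0.707 × 0.4375 = 0.3093 in.
r_n/Ω = (0.6 × 100 × 0.3093) / 2.0 = 9.279 kip/in.
L_req = P / (r_n/Ω) = 207 / 9.279 = 22.31 in total.
Per side: 22.31 / 2 = 11.15 in.
Round up → use L = 11.5 in on each side.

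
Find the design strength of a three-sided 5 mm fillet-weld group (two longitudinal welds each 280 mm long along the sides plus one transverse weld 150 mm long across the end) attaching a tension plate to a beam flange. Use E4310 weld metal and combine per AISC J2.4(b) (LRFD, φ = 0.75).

φR_n ≈ 486 kN

E43XX → F_EXX = 430 MPa.
t_e = 0.707 × 5 = 3.535 mm.
R_nwl = 0.6 × 430 × 3.535 × 560 × 10⁻³ = 510.7 kN (longitudinal, 2 welds).
R_nwt = 0.6 × 430 × 3.535 × 150 × 10⁻³ = 136.8 kN (transverse, base value).
(i) R_nwl + R_nwt = 647.5 kN; (ii) 0.85 R_nwl + 1.5 R_nwt = 639.3 kN.
R_n = max = 647.5 kN [governs: (i)]; φR_n = 485.7 kN.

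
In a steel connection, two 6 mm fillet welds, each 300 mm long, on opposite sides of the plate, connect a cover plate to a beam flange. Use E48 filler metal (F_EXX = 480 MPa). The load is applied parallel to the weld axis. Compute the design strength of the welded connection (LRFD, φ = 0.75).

φR_n ≈ 550 kN

Effective throat t_e = 0.707 × 6 = 4.242 mm.
Total length L = 600 mm; A_we = 4.242 × 600 = 2545 mm².
F_nw = 0.6 F_EXX = 0.6 × 480 = 288 MPa.
φR_n = 0.75 × 288 × 2545 × 10⁻³ = 549.8 kN.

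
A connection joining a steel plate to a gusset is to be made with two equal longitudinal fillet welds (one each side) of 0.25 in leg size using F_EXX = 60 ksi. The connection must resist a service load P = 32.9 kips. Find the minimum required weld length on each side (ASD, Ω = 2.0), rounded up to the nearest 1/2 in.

L = 5.5 in on each side

Throat t_e = 0.707 × 0.25 = 0.1767 in.
r_n/Ω = (0.6 × 60 × 0.1767) / 2.0 = 3.181 kip/in.
L_req = P / (r_n/Ω) = 32.9 / 3.181 = 10.34 in total.
Per side: 10.34 / 2 = 5.171 in.
Round up → use L = 5.5 in on each side.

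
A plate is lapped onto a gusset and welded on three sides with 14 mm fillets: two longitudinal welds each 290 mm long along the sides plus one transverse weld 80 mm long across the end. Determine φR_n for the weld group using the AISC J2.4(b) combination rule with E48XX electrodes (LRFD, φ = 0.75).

φR_n ≈ 1410 kN

E48XX → F_EXX = 480 MPa.
t_e = 0.707 × 14 = 9.898 mm.
R_nwl = 0.6 × 480 × 9.898 × 580 × 10⁻³ = 1653 kN (longitudinal, 2 welds).
R_nwt = 0.6 × 480 × 9.898 × 80 × 10⁻³ = 228 kN (transverse, base value).
(i) R_nwl + R_nwt = 1881 kN; (ii) 0.85 R_nwl + 1.5 R_nwt = 1747 kN.
R_n = max = 1881 kN [governs: (i)]; φR_n = 1411 kN.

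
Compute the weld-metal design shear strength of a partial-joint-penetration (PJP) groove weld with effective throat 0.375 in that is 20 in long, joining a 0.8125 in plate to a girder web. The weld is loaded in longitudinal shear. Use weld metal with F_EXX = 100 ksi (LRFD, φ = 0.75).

Effective throat (given) t_e = 0.375 in.
A_we = 0.375 × 20 = 7.5 in².
F_nw = 0.6 F_EXX = 60 ksi.
φR_n = 0.75 × 60 × 7.5 = 337.5 kips.

φR_n ≈ 338 kips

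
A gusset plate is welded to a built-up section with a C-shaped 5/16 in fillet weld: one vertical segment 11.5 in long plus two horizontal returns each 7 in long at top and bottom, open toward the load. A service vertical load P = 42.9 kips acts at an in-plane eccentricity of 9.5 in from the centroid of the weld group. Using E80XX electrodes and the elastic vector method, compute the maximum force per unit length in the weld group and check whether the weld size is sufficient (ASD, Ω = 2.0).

f_max ≈ 5.58 kip/in; NOT adequate

E80XX → F_EXX = 80 ksi.
Total weld length L_w = 25.5 in. Treat welds as unit-width lines.
Centroid: x̄ = 2×7×3.5 / 25.5 = 1.922 in from the vertical weld.
Polar moment about centroid: J = I_x + I_y = [11.5³/12 + 2×7×5.75²] + [11.5×1.922² + 2(7³/12 + 7×1.578²)] = 724.1 in³.
Direct shear f_v = P/L_w = 42.9 / 25.5 = 1.682 kip/in (vertical).
Torsion M = P·e = 42.9 × 9.5 = 407.55 kip·in.
Critical point at (x, y) = (5.078, 5.75) from centroid. f_tx = M·y/J = 3.236 kip/in; f_ty = M·x/J = 2.858 kip/in.
Resultant f_max = √[f_tx² + (f_v + f_ty)²] = √[3.236² + (1.682 + 2.858)²] = 5.576 kip/in.
Capacity per unit length: r_n/Ω = (1/2.0) × 0.6 × 80 × (0.707 × 0.3125) = 5.302 kip/in.
5.576 > 5.302 → NOT adequate.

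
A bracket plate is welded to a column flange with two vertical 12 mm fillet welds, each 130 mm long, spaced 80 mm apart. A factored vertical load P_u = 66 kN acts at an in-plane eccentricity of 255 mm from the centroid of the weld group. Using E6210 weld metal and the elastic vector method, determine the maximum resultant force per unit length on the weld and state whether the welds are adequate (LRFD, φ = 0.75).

E62XX → F_EXX = 620 MPa.
Total weld length L_w = 260 mm. Treat welds as unit-width lines.
Polar moment about centroid: J = 2[d³/12 + d(b/2)²] = 2[130³/12 + 130×40²] = 782200 mm³.
Direct shear f_v = P/L_w = 66×10³ / 260 = 253.8 N/mm (vertical).
Torsion M = P·e = 66×10³ × 255 = 16830000 N·mm.
Critical point at (x, y) = (40, 65) from centroid. f_tx = M·y/J = 1399 N/mm; f_ty = M·x/J = 860.7 N/mm.
Resultant f_max = √[f_tx² + (f_v + f_ty)²] = √[1399² + (253.8 + 860.7)²] = 1788 N/mm.
Capacity per unit length: φr_n = 0.75 × 0.6 × 620 × (0.707 × 12) = 2367 N/mm.
1788 ≤ 2367 → adequate.

f_max ≈ 1790 N/mm; adequate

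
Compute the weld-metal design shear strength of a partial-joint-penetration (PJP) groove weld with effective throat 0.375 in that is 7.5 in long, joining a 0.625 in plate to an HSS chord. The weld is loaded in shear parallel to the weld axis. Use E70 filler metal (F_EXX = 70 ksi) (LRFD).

Effective throat (given) t_e = 0.375 in.
A_we = 0.375 × 7.5 = 2.812 in².
F_nw = 0.6 F_EXX = 42 ksi.
φR_n = 0.75 × 42 × 2.812 = 88.59 kips.

φR_n ≈ 88.6 kips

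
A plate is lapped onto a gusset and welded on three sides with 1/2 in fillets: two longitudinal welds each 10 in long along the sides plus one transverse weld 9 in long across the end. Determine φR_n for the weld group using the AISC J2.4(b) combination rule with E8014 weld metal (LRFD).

φR_n ≈ 388 kip

E80XX → F_EXX = 80 ksi.
t_e = 0.707 × 0.5 = 0.3535 in.
R_nwl = 0.6 × 80 × 0.3535 × 20 = 339.4 kip (longitudinal, 2 welds).
R_nwt = 0.6 × 80 × 0.3535 × 9 = 152.7 kip (transverse, base value).
(i) R_nwl + R_nwt = 492.1 kip; (ii) 0.85 R_nwl + 1.5 R_nwt = 517.5 kip.
R_n = max = 517.5 kip [governs: (ii)]; φR_n = 388.1 kip.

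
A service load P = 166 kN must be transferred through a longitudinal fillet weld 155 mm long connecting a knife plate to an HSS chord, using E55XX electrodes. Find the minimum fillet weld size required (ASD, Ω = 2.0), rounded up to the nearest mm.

E55XX → F_EXX = 550 MPa.
Total weld length L = 155 mm.
Required throat t_e = P × Ω / (0.6 F_EXX × L) = 166 × 2.0 / (0.6 × 550 × 155 × 10⁻³) = 6.491 mm.
Required leg w = t_e / 0.707 = 9.181 mm → use 10 mm.

w = 10 mm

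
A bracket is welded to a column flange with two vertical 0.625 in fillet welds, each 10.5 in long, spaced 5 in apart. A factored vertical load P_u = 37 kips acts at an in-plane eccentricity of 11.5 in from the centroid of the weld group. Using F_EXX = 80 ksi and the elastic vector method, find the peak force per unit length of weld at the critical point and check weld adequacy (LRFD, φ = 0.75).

Total weld length L_w = 21 in. Treat welds as unit-width lines.
Polar moment about centroid: J = 2[d³/12 + d(b/2)²] = 2[10.5³/12 + 10.5×2.5²] = 324.2 in³.
Direct shear f_v = P/L_w = 37 / 21 = 1.762 kip/in (vertical).
Torsion M = P·e = 37 × 11.5 = 425.5 kip·in.
Critical point at (x, y) = (2.5, 5.25) from centroid. f_tx = M·y/J = 6.891 kip/in; f_ty = M·x/J = 3.281 kip/in.
Resultant f_max = √[f_tx² + (f_v + f_ty)²] = √[6.891² + (1.762 + 3.281)²] = 8.539 kip/in.
Capacity per unit length: φr_n = 0.75 × 0.6 × 80 × (0.707 × 0.625) = 15.91 kip/in.
8.539 ≤ 15.91 → adequate.

f_max ≈ 8.54 kip/in; adequate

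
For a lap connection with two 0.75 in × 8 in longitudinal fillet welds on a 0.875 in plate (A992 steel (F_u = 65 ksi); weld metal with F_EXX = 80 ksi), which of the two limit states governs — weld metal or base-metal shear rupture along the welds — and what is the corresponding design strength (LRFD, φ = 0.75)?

t_e = 0.707 × 0.75 = 0.5302 in; L = 16 in.
Weld metal: φR_n = 0.75 × 0.6 × 80 × 0.5302 × 16 = 305.4 kips.
Base metal (shear rupture): φR_n = 0.75 × 0.6 × 65 × 0.875 × 16 = 409.5 kips.
Governing: weld metal.

φR_n ≈ 305 kips (weld metal governs)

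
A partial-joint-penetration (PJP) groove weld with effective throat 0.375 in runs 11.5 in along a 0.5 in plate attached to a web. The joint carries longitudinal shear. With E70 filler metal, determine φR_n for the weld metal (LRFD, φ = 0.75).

φR_n ≈ 136 kips

E70XX → F_EXX = 70 ksi.
Effective throat (given) t_e = 0.375 in.
A_we = 0.375 × 11.5 = 4.312 in².
F_nw = 0.6 F_EXX = 42 ksi.
φR_n = 0.75 × 42 × 4.312 = 135.8 kips.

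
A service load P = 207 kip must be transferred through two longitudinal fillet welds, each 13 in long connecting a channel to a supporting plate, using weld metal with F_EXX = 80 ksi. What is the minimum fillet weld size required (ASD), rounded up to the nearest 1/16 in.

w = 1/2 in

Total weld length L = 26 in.
Required throat t_e = P × Ω / (0.6 F_EXX × L) = 207 × 2.0 / (0.6 × 80 × 26) = 0.3317 in.
Required leg w = t_e / 0.707 = 0.4692 in → use 1/2 in.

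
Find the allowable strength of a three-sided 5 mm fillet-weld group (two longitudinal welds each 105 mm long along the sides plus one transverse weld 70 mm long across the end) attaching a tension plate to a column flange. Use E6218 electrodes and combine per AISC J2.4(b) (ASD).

E62XX → F_EXX = 620 MPa.
t_e = 0.707 × 5 = 3.535 mm.
R_nwl = 0.6 × 620 × 3.535 × 210 × 10⁻³ = 276.2 kN (longitudinal, 2 welds).
R_nwt = 0.6 × 620 × 3.535 × 70 × 10⁻³ = 92.05 kN (transverse, base value).
(i) R_nwl + R_nwt = 368.2 kN; (ii) 0.85 R_nwl + 1.5 R_nwt = 372.8 kN.
R_n = max = 372.8 kN [governs: (ii)]; R_n/Ω = 186.4 kN.

R_n/Ω ≈ 186 kN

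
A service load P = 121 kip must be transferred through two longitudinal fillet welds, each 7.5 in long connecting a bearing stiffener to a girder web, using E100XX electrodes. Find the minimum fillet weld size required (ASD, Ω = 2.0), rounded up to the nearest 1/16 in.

w = 7/16 in

E100XX → F_EXX = 100 ksi.
Total weld length L = 15 in.
Required throat t_e = P × Ω / (0.6 F_EXX × L) = 121 × 2.0 / (0.6 × 100 × 15) = 0.2689 in.
Required leg w = t_e / 0.707 = 0.3803 in → use 7/16 in.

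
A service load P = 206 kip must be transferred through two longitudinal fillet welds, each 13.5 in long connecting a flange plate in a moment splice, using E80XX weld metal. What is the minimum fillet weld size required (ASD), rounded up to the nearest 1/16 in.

E80XX → F_EXX = 80 ksi.
Total weld length L = 27 in.
Required throat t_e = P × Ω / (0.6 F_EXX × L) = 206 × 2.0 / (0.6 × 80 × 27) = 0.3179 in.
Required leg w = t_e / 0.707 = 0.4496 in → use 1/2 in.

w = 1/2 in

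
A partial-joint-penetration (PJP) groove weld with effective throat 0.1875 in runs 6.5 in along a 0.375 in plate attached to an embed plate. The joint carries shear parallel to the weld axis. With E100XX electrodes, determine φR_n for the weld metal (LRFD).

E100XX → F_EXX = 100 ksi.
Effective throat (given) t_e = 0.1875 in.
A_we = 0.1875 × 6.5 = 1.219 in².
F_nw = 0.6 F_EXX = 60 ksi.
φR_n = 0.75 × 60 × 1.219 = 54.84 kips.

φR_n ≈ 54.8 kips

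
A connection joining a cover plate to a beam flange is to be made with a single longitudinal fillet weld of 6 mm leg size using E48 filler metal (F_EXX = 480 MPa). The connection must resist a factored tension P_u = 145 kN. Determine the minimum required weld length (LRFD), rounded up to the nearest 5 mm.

Throat t_e = 0.707 × 6 = 4.242 mm.
φr_n = 0.75 × 0.6 × 480 × 4.242 × 10⁻³ = 0.9163 kN/mm.
L_req = P_u / φr_n = 145 / 0.9163 = 158.2 mm total.
Round up → use L = 160 mm.

L = 160 mm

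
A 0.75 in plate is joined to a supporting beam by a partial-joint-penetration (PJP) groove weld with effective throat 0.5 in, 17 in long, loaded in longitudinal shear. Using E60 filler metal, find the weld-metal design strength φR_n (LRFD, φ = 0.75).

E60XX → F_EXX = 60 ksi.
Effective throat (given) t_e = 0.5 in.
A_we = 0.5 × 17 = 8.5 in².
F_nw = 0.6 F_EXX = 36 ksi.
φR_n = 0.75 × 36 × 8.5 = 229.5 kips.

φR_n ≈ 230 kips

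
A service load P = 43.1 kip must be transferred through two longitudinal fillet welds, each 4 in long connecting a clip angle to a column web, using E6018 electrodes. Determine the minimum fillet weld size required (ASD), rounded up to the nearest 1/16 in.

E60XX → F_EXX = 60 ksi.
Total weld length L = 8 in.
Required throat t_e = P × Ω / (0.6 F_EXX × L) = 43.1 × 2.0 / (0.6 × 60 × 8) = 0.2993 in.
Required leg w = t_e / 0.707 = 0.4233 in → use 7/16 in.

w = 7/16 in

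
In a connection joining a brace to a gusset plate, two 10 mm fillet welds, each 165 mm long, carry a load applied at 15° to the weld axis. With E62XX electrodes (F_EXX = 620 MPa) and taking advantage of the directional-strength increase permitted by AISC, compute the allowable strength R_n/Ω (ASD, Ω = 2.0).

R_n/Ω ≈ 463 kN

t_e = 0.707 × 10 = 7.07 mm; A_we = 7.07 × 330 = 2333 mm².
Directional factor: 1.0 + 0.5 sin^1.5(15°) = 1.066.
F_nw = 0.6 × 620 × 1.066 = 396.5 MPa.
R_n/Ω = (396.5 × 2333) / 2.0 × 10⁻³ = 462.5 kN.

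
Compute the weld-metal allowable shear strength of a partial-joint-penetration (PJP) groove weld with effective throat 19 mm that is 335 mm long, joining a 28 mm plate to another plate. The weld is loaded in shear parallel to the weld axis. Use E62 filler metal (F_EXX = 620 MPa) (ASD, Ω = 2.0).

Effective throat (given) t_e = 19 mm.
A_we = 19 × 335 = 6365 mm².
F_nw = 0.6 F_EXX = 372 MPa.
R_n/Ω = (372 × 6365) / 2.0 × 10⁻³ = 1184 kN.

R_n/Ω ≈ 1180 kN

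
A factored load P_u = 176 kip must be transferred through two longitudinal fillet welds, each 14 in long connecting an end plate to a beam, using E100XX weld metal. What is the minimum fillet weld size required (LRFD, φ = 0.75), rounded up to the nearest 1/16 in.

E100XX → F_EXX = 100 ksi.
Total weld length L = 28 in.
Required throat t_e = P_u / (φ × 0.6 F_EXX × L) = 176 / (0.75 × 0.6 × 100 × 28) = 0.1397 in.
Required leg w = t_e / 0.707 = 0.1976 in → use 1/4 in.

w = 1/4 in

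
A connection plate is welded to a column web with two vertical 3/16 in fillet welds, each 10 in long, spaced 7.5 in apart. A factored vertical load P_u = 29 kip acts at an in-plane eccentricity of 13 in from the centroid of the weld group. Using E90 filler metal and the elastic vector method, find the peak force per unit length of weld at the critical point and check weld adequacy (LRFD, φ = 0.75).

f_max ≈ 6.24 kip/in; NOT adequate

E90XX → F_EXX = 90 ksi.
Total weld length L_w = 20 in. Treat welds as unit-width lines.
Polar moment about centroid: J = 2[d³/12 + d(b/2)²] = 2[10³/12 + 10×3.75²] = 447.9 in³.
Direct shear f_v = P/L_w = 29 / 20 = 1.45 kip/in (vertical).
Torsion M = P·e = 29 × 13 = 377 kip·in.
Critical point at (x, y) = (3.75, 5) from centroid. f_tx = M·y/J = 4.208 kip/in; f_ty = M·x/J = 3.156 kip/in.
Resultant f_max = √[f_tx² + (f_v + f_ty)²] = √[4.208² + (1.45 + 3.156)²] = 6.239 kip/in.
Capacity per unit length: φr_n = 0.75 × 0.6 × 90 × (0.707 × 0.1875) = 5.369 kip/in.
6.239 > 5.369 → NOT adequate.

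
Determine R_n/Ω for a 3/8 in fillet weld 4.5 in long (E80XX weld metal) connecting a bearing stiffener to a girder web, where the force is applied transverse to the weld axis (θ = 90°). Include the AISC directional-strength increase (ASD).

R_n/Ω ≈ 43 kips

E80XX → F_EXX = 80 ksi.
t_e = 0.707 × 0.375 = 0.2651 in; A_we = 0.2651 × 4.5 = 1.193 in².
Directional factor: 1.0 + 0.5 sin^1.5(90°) = 1.5.
F_nw = 0.6 × 80 × 1.5 = 72 ksi.
R_n/Ω = (72 × 1.193) / 2.0 = 42.95 kips.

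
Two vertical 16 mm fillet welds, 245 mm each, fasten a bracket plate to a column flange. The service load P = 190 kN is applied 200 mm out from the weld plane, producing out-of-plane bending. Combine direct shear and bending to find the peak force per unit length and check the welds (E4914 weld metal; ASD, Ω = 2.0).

f_max ≈ 1940 N/mm; NOT adequate

E49XX → F_EXX = 490 MPa.
L_w = 2 × 245 = 490 mm; section modulus (unit throat) S = 2 × L²/6 = 20010 mm².
Direct shear f_v = P/L_w = 190×10³/490 = 387.8 N/mm.
Moment M = P × e = 190×10³ × 200 = 38000000 N·mm; bending f_b = M/S = 1899 N/mm.
f_max = √(f_v² + f_b²) = √(387.8² + 1899²) = 1938 N/mm.
r_n/Ω = (1/2.0) × 0.6 × 490 × (0.707 × 16) = 1663 N/mm → NOT adequate.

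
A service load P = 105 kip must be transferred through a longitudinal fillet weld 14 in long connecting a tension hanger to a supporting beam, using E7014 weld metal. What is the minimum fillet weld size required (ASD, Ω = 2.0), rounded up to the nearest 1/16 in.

E70XX → F_EXX = 70 ksi.
Total weld length L = 14 in.
Required throat t_e = P × Ω / (0.6 F_EXX × L) = 105 × 2.0 / (0.6 × 70 × 14) = 0.3571 in.
Required leg w = t_e / 0.707 = 0.5052 in → use 9/16 in.

w = 9/16 in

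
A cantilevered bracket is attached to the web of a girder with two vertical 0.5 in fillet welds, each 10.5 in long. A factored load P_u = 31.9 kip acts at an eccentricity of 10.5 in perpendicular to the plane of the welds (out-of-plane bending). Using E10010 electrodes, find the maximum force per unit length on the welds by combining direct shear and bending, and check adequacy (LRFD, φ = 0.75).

E100XX → F_EXX = 100 ksi.
L_w = 2 × 10.5 = 21 in; section modulus (unit throat) S = 2 × L²/6 = 36.75 in².
Direct shear f_v = P/L_w = 31.9/21 = 1.519 kip/in.
Moment M = P × e = 31.9 × 10.5 = 334.95 kip·in; bending f_b = M/S = 9.114 kip/in.
f_max = √(f_v² + f_b²) = √(1.519² + 9.114²) = 9.24 kip/in.
φr_n = 0.75 × 0.6 × 100 × (0.707 × 0.5) = 15.91 kip/in → adequate.

f_max ≈ 9.24 kip/in; adequate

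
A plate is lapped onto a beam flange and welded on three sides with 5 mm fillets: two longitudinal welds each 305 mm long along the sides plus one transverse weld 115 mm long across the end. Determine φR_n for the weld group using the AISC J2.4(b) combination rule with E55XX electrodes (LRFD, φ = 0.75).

φR_n ≈ 634 kN

E55XX → F_EXX = 550 MPa.
t_e = 0.707 × 5 = 3.535 mm.
R_nwl = 0.6 × 550 × 3.535 × 610 × 10⁻³ = 711.6 kN (longitudinal, 2 welds).
R_nwt = 0.6 × 550 × 3.535 × 115 × 10⁻³ = 134.2 kN (transverse, base value).
(i) R_nwl + R_nwt = 845.7 kN; (ii) 0.85 R_nwl + 1.5 R_nwt = 806.1 kN.
R_n = max = 845.7 kN [governs: (i)]; φR_n = 634.3 kN.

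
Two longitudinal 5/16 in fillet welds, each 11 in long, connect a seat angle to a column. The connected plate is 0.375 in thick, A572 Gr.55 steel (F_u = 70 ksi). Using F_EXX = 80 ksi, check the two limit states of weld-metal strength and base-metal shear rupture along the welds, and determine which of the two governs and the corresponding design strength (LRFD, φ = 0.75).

φR_n ≈ 175 kips (weld metal governs)

t_e = 0.707 × 0.3125 = 0.2209 in; L = 22 in.
Weld metal: φR_n = 0.75 × 0.6 × 80 × 0.2209 × 22 = 175 kips.
Base metal (shear rupture): φR_n = 0.75 × 0.6 × 70 × 0.375 × 22 = 259.9 kips.
Governing: weld metal.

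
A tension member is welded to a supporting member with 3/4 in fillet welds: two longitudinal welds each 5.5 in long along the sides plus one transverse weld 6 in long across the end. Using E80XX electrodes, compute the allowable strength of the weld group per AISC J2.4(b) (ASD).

R_n/Ω ≈ 234 kips

E80XX → F_EXX = 80 ksi.
t_e = 0.707 × 0.75 = 0.5302 in.
R_nwl = 0.6 × 80 × 0.5302 × 11 = 280 kips (longitudinal, 2 welds).
R_nwt = 0.6 × 80 × 0.5302 × 6 = 152.7 kips (transverse, base value).
(i) R_nwl + R_nwt = 432.7 kips; (ii) 0.85 R_nwl + 1.5 R_nwt = 467 kips.
R_n = max = 467 kips [governs: (ii)]; R_n/Ω = 233.5 kips.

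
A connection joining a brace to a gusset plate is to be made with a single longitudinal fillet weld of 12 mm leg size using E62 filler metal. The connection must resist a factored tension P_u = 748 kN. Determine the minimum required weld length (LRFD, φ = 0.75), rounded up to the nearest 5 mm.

L = 320 mm

E62XX → F_EXX = 620 MPa.
Throat t_e = 0.707 × 12 = 8.484 mm.
φr_n = 0.75 × 0.6 × 620 × 8.484 × 10⁻³ = 2.367 kN/mm.
L_req = P_u / φr_n = 748 / 2.367 = 316 mm total.
Round up → use L = 320 mm.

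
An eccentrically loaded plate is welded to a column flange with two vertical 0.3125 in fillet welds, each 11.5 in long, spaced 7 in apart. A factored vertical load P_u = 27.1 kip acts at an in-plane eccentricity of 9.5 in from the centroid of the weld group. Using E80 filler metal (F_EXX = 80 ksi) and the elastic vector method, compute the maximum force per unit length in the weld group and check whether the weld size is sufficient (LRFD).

f_max ≈ 3.98 kip/in; adequate

Total weld length L_w = 23 in. Treat welds as unit-width lines.
Polar moment about centroid: J = 2[d³/12 + d(b/2)²] = 2[11.5³/12 + 11.5×3.5²] = 535.2 in³.
Direct shear f_v = P/L_w = 27.1 / 23 = 1.178 kip/in (vertical).
Torsion M = P·e = 27.1 × 9.5 = 257.45 kip·in.
Critical point at (x, y) = (3.5, 5.75) from centroid. f_tx = M·y/J = 2.766 kip/in; f_ty = M·x/J = 1.684 kip/in.
Resultant f_max = √[f_tx² + (f_v + f_ty)²] = √[2.766² + (1.178 + 1.684)²] = 3.98 kip/in.
Capacity per unit length: φr_n = 0.75 × 0.6 × 80 × (0.707 × 0.3125) = 7.954 kip/in.
3.98 ≤ 7.954 → adequate.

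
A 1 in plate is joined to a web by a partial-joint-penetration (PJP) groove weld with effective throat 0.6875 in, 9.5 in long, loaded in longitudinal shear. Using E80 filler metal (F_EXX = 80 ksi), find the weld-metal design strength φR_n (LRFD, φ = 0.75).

φR_n ≈ 235 kip

Effective throat (given) t_e = 0.6875 in.
A_we = 0.6875 × 9.5 = 6.531 in².
F_nw = 0.6 F_EXX = 48 ksi.
φR_n = 0.75 × 48 × 6.531 = 235.1 kip.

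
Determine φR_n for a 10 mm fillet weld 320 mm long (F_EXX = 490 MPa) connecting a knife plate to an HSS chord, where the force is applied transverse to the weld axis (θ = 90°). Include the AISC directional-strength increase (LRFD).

φR_n ≈ 748 kN

t_e = 0.707 × 10 = 7.07 mm; A_we = 7.07 × 320 = 2262 mm².
Directional factor: 1.0 + 0.5 sin^1.5(90°) = 1.5.
F_nw = 0.6 × 490 × 1.5 = 441 MPa.
φR_n = 0.75 × 441 × 2262 × 10⁻³ = 748.3 kN.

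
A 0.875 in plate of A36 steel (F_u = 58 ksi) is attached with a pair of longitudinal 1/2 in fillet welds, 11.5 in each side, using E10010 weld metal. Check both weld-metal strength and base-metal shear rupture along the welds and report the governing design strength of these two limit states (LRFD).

φR_n ≈ 366 kip (weld metal governs)

E100XX → F_EXX = 100 ksi.
t_e = 0.707 × 0.5 = 0.3535 in; L = 23 in.
Weld metal: φR_n = 0.75 × 0.6 × 100 × 0.3535 × 23 = 365.9 kip.
Base metal (shear rupture): φR_n = 0.75 × 0.6 × 58 × 0.875 × 23 = 525.3 kip.
Governing: weld metal.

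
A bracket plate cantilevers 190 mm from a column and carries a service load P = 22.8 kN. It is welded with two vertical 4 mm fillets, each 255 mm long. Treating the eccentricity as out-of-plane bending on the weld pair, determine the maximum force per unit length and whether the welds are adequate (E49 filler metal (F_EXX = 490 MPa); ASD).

L_w = 2 × 255 = 510 mm; section modulus (unit throat) S = 2 × L²/6 = 21680 mm².
Direct shear f_v = P/L_w = 22.8×10³/510 = 44.71 N/mm.
Moment M = P × e = 22.8×10³ × 190 = 4332000 N·mm; bending f_b = M/S = 199.9 N/mm.
f_max = √(f_v² + f_b²) = √(44.71² + 199.9²) = 204.8 N/mm.
r_n/Ω = (1/2.0) × 0.6 × 490 × (0.707 × 4) = 415.7 N/mm → adequate.

f_max ≈ 205 N/mm; adequate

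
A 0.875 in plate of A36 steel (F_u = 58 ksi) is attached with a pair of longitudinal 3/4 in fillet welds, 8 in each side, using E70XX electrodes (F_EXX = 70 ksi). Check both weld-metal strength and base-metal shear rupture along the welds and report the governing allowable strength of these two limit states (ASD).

R_n/Ω ≈ 178 kips (weld metal governs)

t_e = 0.707 × 0.75 = 0.5302 in; L = 16 in.
Weld metal: R_n/Ω = (1/2.0) × 0.6 × 70 × 0.5302 × 16 = 178.2 kips.
Base metal (shear rupture): R_n/Ω = (1/2.0) × 0.6 × 58 × 0.875 × 16 = 243.6 kips.
Governing: weld metal.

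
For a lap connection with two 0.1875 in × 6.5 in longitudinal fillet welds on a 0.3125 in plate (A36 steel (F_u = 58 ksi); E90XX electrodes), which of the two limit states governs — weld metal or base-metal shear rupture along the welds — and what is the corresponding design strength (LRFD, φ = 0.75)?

E90XX → F_EXX = 90 ksi.
t_e = 0.707 × 0.1875 = 0.1326 in; L = 13 in.
Weld metal: φR_n = 0.75 × 0.6 × 90 × 0.1326 × 13 = 69.79 kip.
Base metal (shear rupture): φR_n = 0.75 × 0.6 × 58 × 0.3125 × 13 = 106 kip.
Governing: weld metal.

φR_n ≈ 69.8 kip (weld metal governs)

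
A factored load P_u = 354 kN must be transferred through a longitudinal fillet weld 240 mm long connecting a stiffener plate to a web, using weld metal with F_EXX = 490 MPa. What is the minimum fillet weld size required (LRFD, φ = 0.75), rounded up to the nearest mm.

Total weld length L = 240 mm.
Required throat t_e = P_u / (φ × 0.6 F_EXX × L) = 354 / (0.75 × 0.6 × 490 × 240 × 10⁻³) = 6.689 mm.
Required leg w = t_e / 0.707 = 9.462 mm → use 10 mm.

w = 10 mm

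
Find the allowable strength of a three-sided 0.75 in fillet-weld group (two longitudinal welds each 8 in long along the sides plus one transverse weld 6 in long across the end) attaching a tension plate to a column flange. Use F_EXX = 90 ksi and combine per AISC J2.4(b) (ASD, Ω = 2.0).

R_n/Ω ≈ 324 kip

t_e = 0.707 × 0.75 = 0.5302 in.
R_nwl = 0.6 × 90 × 0.5302 × 16 = 458.1 kip (longitudinal, 2 welds).
R_nwt = 0.6 × 90 × 0.5302 × 6 = 171.8 kip (transverse, base value).
(i) R_nwl + R_nwt = 629.9 kip; (ii) 0.85 R_nwl + 1.5 R_nwt = 647.1 kip.
R_n = max = 647.1 kip [governs: (ii)]; R_n/Ω = 323.6 kip.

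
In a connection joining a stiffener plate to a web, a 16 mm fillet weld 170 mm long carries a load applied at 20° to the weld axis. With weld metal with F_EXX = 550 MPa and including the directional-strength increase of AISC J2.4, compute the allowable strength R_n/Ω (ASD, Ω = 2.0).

R_n/Ω ≈ 349 kN

t_e = 0.707 × 16 = 11.31 mm; A_we = 11.31 × 170 = 1923 mm².
Directional factor: 1.0 + 0.5 sin^1.5(20°) = 1.1.
F_nw = 0.6 × 550 × 1.1 = 363 MPa.
R_n/Ω = (363 × 1923) / 2.0 × 10⁻³ = 349 kN.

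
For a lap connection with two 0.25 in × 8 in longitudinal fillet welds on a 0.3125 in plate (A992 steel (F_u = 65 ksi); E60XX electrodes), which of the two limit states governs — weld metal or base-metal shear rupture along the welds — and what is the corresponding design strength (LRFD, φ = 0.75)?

φR_n ≈ 76.4 kip (weld metal governs)

E60XX → F_EXX = 60 ksi.
t_e = 0.707 × 0.25 = 0.1767 in; L = 16 in.
Weld metal: φR_n = 0.75 × 0.6 × 60 × 0.1767 × 16 = 76.36 kip.
Base metal (shear rupture): φR_n = 0.75 × 0.6 × 65 × 0.3125 × 16 = 146.2 kip.
Governing: weld metal.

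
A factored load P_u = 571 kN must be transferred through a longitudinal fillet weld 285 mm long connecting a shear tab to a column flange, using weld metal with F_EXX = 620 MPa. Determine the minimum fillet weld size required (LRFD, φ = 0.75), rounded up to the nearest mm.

Total weld length L = 285 mm.
Required throat t_e = P_u / (φ × 0.6 F_EXX × L) = 571 / (0.75 × 0.6 × 620 × 285 × 10⁻³) = 7.181 mm.
Required leg w = t_e / 0.707 = 10.16 mm → use 11 mm.

w = 11 mm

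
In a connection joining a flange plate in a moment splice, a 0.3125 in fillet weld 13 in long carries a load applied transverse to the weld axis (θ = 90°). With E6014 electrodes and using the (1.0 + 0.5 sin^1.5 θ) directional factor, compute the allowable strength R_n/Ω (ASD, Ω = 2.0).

E60XX → F_EXX = 60 ksi.
t_e = 0.707 × 0.3125 = 0.2209 in; A_we = 0.2209 × 13 = 2.872 in².
Directional factor: 1.0 + 0.5 sin^1.5(90°) = 1.5.
F_nw = 0.6 × 60 × 1.5 = 54 ksi.
R_n/Ω = (54 × 2.872) / 2.0 = 77.55 kip.

R_n/Ω ≈ 77.5 kip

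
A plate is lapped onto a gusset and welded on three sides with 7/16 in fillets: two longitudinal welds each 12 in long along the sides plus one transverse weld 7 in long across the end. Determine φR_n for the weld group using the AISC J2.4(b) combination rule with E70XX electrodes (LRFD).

φR_n ≈ 302 kip

E70XX → F_EXX = 70 ksi.
t_e = 0.707 × 0.4375 = 0.3093 in.
R_nwl = 0.6 × 70 × 0.3093 × 24 = 311.8 kip (longitudinal, 2 welds).
R_nwt = 0.6 × 70 × 0.3093 × 7 = 90.94 kip (transverse, base value).
(i) R_nwl + R_nwt = 402.7 kip; (ii) 0.85 R_nwl + 1.5 R_nwt = 401.4 kip.
R_n = max = 402.7 kip [governs: (i)]; φR_n = 302 kip.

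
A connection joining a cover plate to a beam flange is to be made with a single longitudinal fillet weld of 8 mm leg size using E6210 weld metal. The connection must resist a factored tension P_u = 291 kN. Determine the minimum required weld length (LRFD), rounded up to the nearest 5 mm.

L = 185 mm

E62XX → F_EXX = 620 MPa.
Throat t_e = 0.707 × 8 = 5.656 mm.
φr_n = 0.75 × 0.6 × 620 × 5.656 × 10⁻³ = 1.578 kN/mm.
L_req = P_u / φr_n = 291 / 1.578 = 184.4 mm total.
Round up → use L = 185 mm.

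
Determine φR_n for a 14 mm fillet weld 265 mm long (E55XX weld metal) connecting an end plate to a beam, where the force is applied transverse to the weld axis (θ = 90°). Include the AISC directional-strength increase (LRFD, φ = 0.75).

φR_n ≈ 974 kN

E55XX → F_EXX = 550 MPa.
t_e = 0.707 × 14 = 9.898 mm; A_we = 9.898 × 265 = 2623 mm².
Directional factor: 1.0 + 0.5 sin^1.5(90°) = 1.5.
F_nw = 0.6 × 550 × 1.5 = 495 MPa.
φR_n = 0.75 × 495 × 2623 × 10⁻³ = 973.8 kN.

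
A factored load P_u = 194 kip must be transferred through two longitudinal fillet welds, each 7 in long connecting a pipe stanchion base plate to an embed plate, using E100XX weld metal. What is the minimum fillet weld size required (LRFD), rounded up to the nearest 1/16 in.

w = 7/16 in

E100XX → F_EXX = 100 ksi.
Total weld length L = 14 in.
Required throat t_e = P_u / (φ × 0.6 F_EXX × L) = 194 / (0.75 × 0.6 × 100 × 14) = 0.3079 in.
Required leg w = t_e / 0.707 = 0.4356 in → use 7/16 in.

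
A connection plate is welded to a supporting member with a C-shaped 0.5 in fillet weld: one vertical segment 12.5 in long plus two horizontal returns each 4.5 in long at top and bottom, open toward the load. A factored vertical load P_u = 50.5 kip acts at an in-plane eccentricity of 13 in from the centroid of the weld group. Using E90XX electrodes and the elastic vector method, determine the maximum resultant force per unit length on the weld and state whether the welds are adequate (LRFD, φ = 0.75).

f_max ≈ 9.87 kip/in; adequate

E90XX → F_EXX = 90 ksi.
Total weld length L_w = 21.5 in. Treat welds as unit-width lines.
Centroid: x̄ = 2×4.5×2.25 / 21.5 = 0.9419 in from the vertical weld.
Polar moment about centroid: J = I_x + I_y = [12.5³/12 + 2×4.5×6.25²] + [12.5×0.9419² + 2(4.5³/12 + 4.5×1.308²)] = 556 in³.
Direct shear f_v = P/L_w = 50.5 / 21.5 = 2.349 kip/in (vertical).
Torsion M = P·e = 50.5 × 13 = 656.5 kip·in.
Critical point at (x, y) = (3.558, 6.25) from centroid. f_tx = M·y/J = 7.38 kip/in; f_ty = M·x/J = 4.201 kip/in.
Resultant f_max = √[f_tx² + (f_v + f_ty)²] = √[7.38² + (2.349 + 4.201)²] = 9.867 kip/in.
Capacity per unit length: φr_n = 0.75 × 0.6 × 90 × (0.707 × 0.5) = 14.32 kip/in.
9.867 ≤ 14.32 → adequate.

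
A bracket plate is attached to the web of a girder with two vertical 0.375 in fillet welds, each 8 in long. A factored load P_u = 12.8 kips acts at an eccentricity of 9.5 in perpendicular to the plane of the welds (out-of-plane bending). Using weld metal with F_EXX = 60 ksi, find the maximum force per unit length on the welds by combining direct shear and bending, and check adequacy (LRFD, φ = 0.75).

L_w = 2 × 8 = 16 in; section modulus (unit throat) S = 2 × L²/6 = 21.33 in².
Direct shear f_v = P/L_w = 12.8/16 = 0.8 kip/in.
Moment M = P × e = 12.8 × 9.5 = 121.6 kip·in; bending f_b = M/S = 5.7 kip/in.
f_max = √(f_v² + f_b²) = √(0.8² + 5.7²) = 5.756 kip/in.
φr_n = 0.75 × 0.6 × 60 × (0.707 × 0.375) = 7.158 kip/in → adequate.

f_max ≈ 5.76 kip/in; adequate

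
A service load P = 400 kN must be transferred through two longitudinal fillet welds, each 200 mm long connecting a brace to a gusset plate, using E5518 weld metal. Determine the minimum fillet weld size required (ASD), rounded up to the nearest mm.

E55XX → F_EXX = 550 MPa.
Total weld length L = 400 mm.
Required throat t_e = P × Ω / (0.6 F_EXX × L) = 400 × 2.0 / (0.6 × 550 × 400 × 10⁻³) = 6.061 mm.
Required leg w = t_e / 0.707 = 8.572 mm → use 9 mm.

w = 9 mm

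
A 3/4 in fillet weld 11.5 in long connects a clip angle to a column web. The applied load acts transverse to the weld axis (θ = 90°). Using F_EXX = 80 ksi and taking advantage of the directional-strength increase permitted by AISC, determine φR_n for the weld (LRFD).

φR_n ≈ 329 kips

t_e = 0.707 × 0.75 = 0.5302 in; A_we = 0.5302 × 11.5 = 6.098 in².
Directional factor: 1.0 + 0.5 sin^1.5(90°) = 1.5.
F_nw = 0.6 × 80 × 1.5 = 72 ksi.
φR_n = 0.75 × 72 × 6.098 = 329.3 kips.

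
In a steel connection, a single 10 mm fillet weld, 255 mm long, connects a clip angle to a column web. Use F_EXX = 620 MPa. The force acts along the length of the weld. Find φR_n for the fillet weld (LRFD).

Effective throat t_e = 0.707 × 10 = 7.07 mm.
Total length L = 255 mm; A_we = 7.07 × 255 = 1803 mm².
F_nw = 0.6 F_EXX = 0.6 × 620 = 372 MPa.
φR_n = 0.75 × 372 × 1803 × 10⁻³ = 503 kN.

φR_n ≈ 503 kN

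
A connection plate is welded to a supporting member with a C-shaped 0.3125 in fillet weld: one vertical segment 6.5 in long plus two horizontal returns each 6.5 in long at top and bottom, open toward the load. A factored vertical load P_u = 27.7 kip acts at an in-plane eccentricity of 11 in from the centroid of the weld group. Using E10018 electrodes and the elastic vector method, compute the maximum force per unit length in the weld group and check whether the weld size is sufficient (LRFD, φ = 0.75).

f_max ≈ 7.74 kip/in; adequate

E100XX → F_EXX = 100 ksi.
Total weld length L_w = 19.5 in. Treat welds as unit-width lines.
Centroid: x̄ = 2×6.5×3.25 / 19.5 = 2.167 in from the vertical weld.
Polar moment about centroid: J = I_x + I_y = [6.5³/12 + 2×6.5×3.25²] + [6.5×2.167² + 2(6.5³/12 + 6.5×1.083²)] = 251.7 in³.
Direct shear f_v = P/L_w = 27.7 / 19.5 = 1.421 kip/in (vertical).
Torsion M = P·e = 27.7 × 11 = 304.7 kip·in.
Critical point at (x, y) = (4.333, 3.25) from centroid. f_tx = M·y/J = 3.934 kip/in; f_ty = M·x/J = 5.245 kip/in.
Resultant f_max = √[f_tx² + (f_v + f_ty)²] = √[3.934² + (1.421 + 5.245)²] = 7.74 kip/in.
Capacity per unit length: φr_n = 0.75 × 0.6 × 100 × (0.707 × 0.3125) = 9.942 kip/in.
7.74 ≤ 9.942 → adequate.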